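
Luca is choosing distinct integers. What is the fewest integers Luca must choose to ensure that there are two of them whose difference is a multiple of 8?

Integers whose pairwise differences are multiples of 8 are exactly those sharing a remainder mod 8. Pigeonhole: the 8 residue classes mod 8 are the pigeonholes.
With 8 integers one could put 1 in each residue class and have no class reach 2.
The 9th integer pushes some class to 2, so 8·1 + 1 = 9.

9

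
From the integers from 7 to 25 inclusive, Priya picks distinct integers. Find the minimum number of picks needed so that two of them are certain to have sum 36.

A set avoiding the sum 36 can contain at most one of each pair {x, 36−x}, plus the 5 elements whose complement lies outside the range or equal to its own complement.
The integers 7, …, 18 (12 of them) are such a set: any two sum to at least 7+8 = 15 and at most 17+18 = 35 < 36.
By the pigeonhole principle, any 13th integer completes one of the 7 pairs, so 13 choices force a sum of 36.

13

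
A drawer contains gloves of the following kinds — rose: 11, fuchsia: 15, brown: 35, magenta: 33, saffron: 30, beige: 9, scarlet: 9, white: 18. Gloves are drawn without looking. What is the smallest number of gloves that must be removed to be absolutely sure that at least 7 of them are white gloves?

149

In the worst case for collecting white gloves, every non-white glove comes out first.
There are 11 + 15 + 35 + 33 + 30 + 9 + 9 = 142 non-white gloves altogether.
After those, each further glove must be white, so 142 + 7 = 149 draws guarantee 7 white gloves.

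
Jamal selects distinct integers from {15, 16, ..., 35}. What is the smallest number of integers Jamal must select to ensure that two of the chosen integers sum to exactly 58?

Two chosen integers sum to 58 exactly when both halves of some pair {x, 58−x} with 23 ≤ x ≤ 58−x ≤ 35 are chosen — 6 such pairs.
The remaining 9 elements (those with no distinct partner in range) can never complete a 58-sum, so the worst case takes all of them and one from each pair: 9 + 6 = 15.
By pigeonhole, the 16th integer has to be the second member of some pair, so 15 + 1 = 16.

16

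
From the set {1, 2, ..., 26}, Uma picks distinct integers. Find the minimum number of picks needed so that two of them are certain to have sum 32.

17

Group the elements by complementary pair {x, 32−x}: {6,26}, {7,25}, {8,24}, …, giving 10 two-element pairs, the single value 16 (it cannot pair with itself since the integers are distinct), and 5 integers whose partner 32−x falls outside [1,26].
Pigeonhole: treating each of those 16 groups as a pigeonhole, one can pick one integer per group — 16 integers — with no two summing to 32.
The 17th integer lands in an occupied pair, forcing a sum of 32.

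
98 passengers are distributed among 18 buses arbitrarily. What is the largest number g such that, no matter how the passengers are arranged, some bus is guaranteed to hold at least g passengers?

6

The 18 buses are the holes and the 98 passengers are the pigeons.
If every bus held at most 5 passengers, the total would be at most 18 × 5 = 90, which is less than 98.
So some bus holds at least ⌈98/18⌉ = 6 passengers.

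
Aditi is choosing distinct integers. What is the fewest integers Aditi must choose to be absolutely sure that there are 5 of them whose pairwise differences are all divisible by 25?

Integers whose pairwise differences are multiples of 25 are exactly those sharing a remainder mod 25. The 25 residue classes mod 25 are the pigeonholes.
With 100 integers one could put 4 in each residue class and have no class reach 5.
The 101st integer pushes some class to 5, so 25·4 + 1 = 101.

101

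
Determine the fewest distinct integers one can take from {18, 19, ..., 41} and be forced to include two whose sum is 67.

17

A set avoiding the sum 67 can contain at most one of each pair {x, 67−x}, plus the 8 elements whose complement lies outside the range.
The integers 18, …, 33 (16 of them) are such a set: any two sum to at least 18+19 = 37 and at most 32+33 = 65 < 67.
Any 17th integer completes one of the 8 pairs, so 17 choices force a sum of 67.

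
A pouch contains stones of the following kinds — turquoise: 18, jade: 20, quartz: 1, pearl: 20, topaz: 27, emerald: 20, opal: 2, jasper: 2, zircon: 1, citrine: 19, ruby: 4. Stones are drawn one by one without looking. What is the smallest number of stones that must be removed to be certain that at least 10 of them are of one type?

65

Put each drawn stone into a box by type. The largest draw with every box below 10 takes min(count, 9) from each type; types with fewer than 9 contribute all they have.
Σ min(cᵢ, 9) = 9 + 9 + 1 + 9 + 9 + 9 + 2 + 2 + 1 + 9 + 4 = 64.
Draw number 64 + 1 = 65 must push one box to 10.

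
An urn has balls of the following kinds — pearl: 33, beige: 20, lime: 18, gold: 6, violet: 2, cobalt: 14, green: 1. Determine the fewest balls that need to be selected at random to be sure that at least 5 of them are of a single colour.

24

An adversary could hand out at most 4 balls per colour (violet, green run out sooner): 4 + 4 + 4 + 4 + 2 + 4 + 1 = 23 balls and still no colour has 5.
One more ball lands in a colour already at 4, so 24 draws are enough and 23 are not.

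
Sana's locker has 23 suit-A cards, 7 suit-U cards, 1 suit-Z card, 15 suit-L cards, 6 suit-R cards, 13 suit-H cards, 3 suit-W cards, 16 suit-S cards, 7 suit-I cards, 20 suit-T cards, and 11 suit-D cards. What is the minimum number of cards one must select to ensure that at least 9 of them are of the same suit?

73

An adversary could hand out at most 8 cards per suit (5 suits run out sooner): 8 + 7 + 1 + 8 + 6 + 8 + 3 + 8 + 7 + 8 + 8 = 72 cards and still no suit has 9.
One more card lands in a suit already at 8, so 73 draws are enough and 72 are not.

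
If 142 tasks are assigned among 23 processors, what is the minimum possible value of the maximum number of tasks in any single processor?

Pigeonhole: the 23 processors are the holes and the 142 tasks are the pigeons.
If every processor held at most 6 tasks, the total would be at most 23 × 6 = 138, which is less than 142.
So some processor holds at least ⌈142/23⌉ = 7 tasks.

7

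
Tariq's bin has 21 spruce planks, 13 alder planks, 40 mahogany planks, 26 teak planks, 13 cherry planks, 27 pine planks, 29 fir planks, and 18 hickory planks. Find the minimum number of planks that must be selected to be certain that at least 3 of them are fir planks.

In the worst case for collecting fir planks, every non-fir plank comes out first.
There are 21 + 13 + 40 + 26 + 13 + 27 + 18 = 158 non-fir planks altogether.
After those, each further plank must be fir, so 158 + 3 = 161 draws guarantee 3 fir planks.

161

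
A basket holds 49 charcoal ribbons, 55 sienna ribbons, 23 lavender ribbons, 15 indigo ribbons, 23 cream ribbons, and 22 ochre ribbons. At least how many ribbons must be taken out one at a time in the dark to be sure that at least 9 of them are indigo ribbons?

In the worst case for collecting indigo ribbons, every non-indigo ribbon comes out first.
There are 49 + 55 + 23 + 23 + 22 = 172 non-indigo ribbons altogether.
After those, each further ribbon must be indigo, so 172 + 9 = 181 draws guarantee 9 indigo ribbons.

181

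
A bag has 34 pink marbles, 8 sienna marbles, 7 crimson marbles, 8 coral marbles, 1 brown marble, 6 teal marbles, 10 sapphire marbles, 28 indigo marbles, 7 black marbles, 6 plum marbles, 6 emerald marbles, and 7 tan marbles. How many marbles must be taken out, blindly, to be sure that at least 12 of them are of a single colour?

89

By pigeonhole, put each drawn marble into a box by colour. The largest draw with every box below 12 takes min(count, 11) from each colour; colours with fewer than 11 contribute all they have.
Σ min(cᵢ, 11) = 11 + 8 + 7 + 8 + 1 + 6 + 10 + 11 + 7 + 6 + 6 + 7 = 88.
Draw number 88 + 1 = 89 must push one box to 12.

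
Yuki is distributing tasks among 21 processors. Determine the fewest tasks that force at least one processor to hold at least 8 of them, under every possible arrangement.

With 147 tasks one could put exactly 7 in each of the 21 processors, and no processor would reach 8.
One more task must land in a processor that already has 7, giving it 8.
So 21 × 7 + 1 = 148 tasks are required.

148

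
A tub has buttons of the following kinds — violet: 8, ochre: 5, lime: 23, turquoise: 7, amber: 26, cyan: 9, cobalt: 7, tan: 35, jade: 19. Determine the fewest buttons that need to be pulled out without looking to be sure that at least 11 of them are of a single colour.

By the pigeonhole principle, the 9 colours are the holes; the buttons drawn are the pigeons.
To avoid 11 of any one colour, the worst case takes at most 10 of each colour, or every button of a colour that has fewer than 10.
That gives 8 + 5 + 10 + 7 + 10 + 9 + 7 + 10 + 10 = 76 buttons with no colour reaching 11.
The next button forces some colour to 11, so 76 + 1 = 77.

77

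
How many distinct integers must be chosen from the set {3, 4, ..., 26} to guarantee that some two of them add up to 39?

Two chosen integers sum to 39 exactly when both halves of some pair {x, 39−x} with 13 ≤ x ≤ 39−x ≤ 26 are chosen — 7 such pairs.
The remaining 10 elements (those with no distinct partner in range) can never complete a 39-sum, so the worst case takes all of them and one from each pair: 10 + 7 = 17.
The 18th integer has to be the second member of some pair, so 17 + 1 = 18.

18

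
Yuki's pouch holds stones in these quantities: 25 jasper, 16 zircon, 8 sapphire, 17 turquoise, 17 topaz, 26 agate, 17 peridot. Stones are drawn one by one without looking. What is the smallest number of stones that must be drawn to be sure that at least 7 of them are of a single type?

43

An adversary could hand out at most 6 stones per type: 6 + 6 + 6 + 6 + 6 + 6 + 6 = 42 stones and still no type has 7.
One more stone lands in a type already at 6, so 43 draws are enough and 42 are not.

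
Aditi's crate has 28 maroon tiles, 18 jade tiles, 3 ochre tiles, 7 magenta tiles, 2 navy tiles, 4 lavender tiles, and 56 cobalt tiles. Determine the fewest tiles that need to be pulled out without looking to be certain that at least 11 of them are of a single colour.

47

Pigeonhole: the 7 colours are the holes; the tiles drawn are the pigeons.
To avoid 11 of any one colour, the worst case takes at most 10 of each colour, or every tile of a colour that has fewer than 10.
That gives 10 + 10 + 3 + 7 + 2 + 4 + 10 = 46 tiles with no colour reaching 11.
The next tile forces some colour to 11, so 46 + 1 = 47.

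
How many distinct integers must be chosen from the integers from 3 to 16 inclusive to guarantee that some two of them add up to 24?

11

Group the elements by complementary pair {x, 24−x}: {8,16}, {9,15}, {10,14}, …, giving 4 two-element pairs; the single value 12 (it cannot pair with itself since the integers are distinct); and 5 integers whose partner 24−x falls outside [3,16].
Treating each of those 10 groups as a pigeonhole, one can pick one integer per group — 10 integers — with no two summing to 24.
The 11th integer lands in an occupied pair, forcing a sum of 24.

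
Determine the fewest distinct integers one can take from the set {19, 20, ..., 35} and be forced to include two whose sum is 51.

11

A set avoiding the sum 51 can contain at most one of each pair {x, 51−x}, plus the 3 elements whose complement lies outside the range.
The integers 26, …, 35 (10 of them) are such a set: any two sum to at least 26+27 = 53 > 51.
Any 11th integer completes one of the 7 pairs, so 11 choices force a sum of 51.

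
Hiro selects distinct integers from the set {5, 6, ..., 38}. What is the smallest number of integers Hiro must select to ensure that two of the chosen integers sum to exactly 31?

Two chosen integers sum to 31 exactly when both halves of some pair {x, 31−x} with 5 ≤ x ≤ 31−x ≤ 26 are chosen — 11 such pairs.
The remaining 12 elements (those with no distinct partner in range) can never complete a 31-sum, so the worst case takes all of them and one from each pair: 12 + 11 = 23.
By the pigeonhole principle, the 24th integer has to be the second member of some pair, so 23 + 1 = 24.

24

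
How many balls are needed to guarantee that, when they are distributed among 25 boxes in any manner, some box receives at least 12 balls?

With 275 balls one could put exactly 11 in each of the 25 boxes, and no box would reach 12.
One more ball must land in a box that already has 11, giving it 12.
So 25 × 11 + 1 = 276 balls are required.

276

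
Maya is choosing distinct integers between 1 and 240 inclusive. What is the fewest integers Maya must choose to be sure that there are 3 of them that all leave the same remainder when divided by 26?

By pigeonhole, the 26 residue classes mod 26 are the pigeonholes.
With 52 integers one could put 2 in each residue class and have no class reach 3.
The 53rd integer pushes some class to 3, so 26·2 + 1 = 53.

53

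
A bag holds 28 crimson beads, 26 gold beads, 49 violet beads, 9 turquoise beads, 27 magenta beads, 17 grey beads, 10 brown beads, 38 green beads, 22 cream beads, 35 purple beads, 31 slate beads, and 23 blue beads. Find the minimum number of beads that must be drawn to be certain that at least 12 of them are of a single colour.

130

By pigeonhole, the 12 colours are the holes; the beads drawn are the pigeons.
To avoid 12 of any one colour, the worst case takes at most 11 of each colour, or every bead of a colour that has fewer than 11.
That gives 11 + 11 + 11 + 9 + 11 + 11 + 10 + 11 + 11 + 11 + 11 + 11 = 129 beads with no colour reaching 12.
The next bead forces some colour to 12, so 129 + 1 = 130.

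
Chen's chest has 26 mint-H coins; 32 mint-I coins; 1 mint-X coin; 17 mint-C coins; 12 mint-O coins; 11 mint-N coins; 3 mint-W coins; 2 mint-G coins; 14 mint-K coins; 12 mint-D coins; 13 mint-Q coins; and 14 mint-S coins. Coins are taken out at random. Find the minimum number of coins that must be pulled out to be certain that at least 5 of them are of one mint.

By the pigeonhole principle, put each drawn coin into a box by mint. The largest draw with every box below 5 takes min(count, 4) from each mint; mints with fewer than 4 contribute all they have.
Σ min(cᵢ, 4) = 4 + 4 + 1 + 4 + 4 + 4 + 3 + 2 + 4 + 4 + 4 + 4 = 42.
Draw number 42 + 1 = 43 must push one box to 5.

43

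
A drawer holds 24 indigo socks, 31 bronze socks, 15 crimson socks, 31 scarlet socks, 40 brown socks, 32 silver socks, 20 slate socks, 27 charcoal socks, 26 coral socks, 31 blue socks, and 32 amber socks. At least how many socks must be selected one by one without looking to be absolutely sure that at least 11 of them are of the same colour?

111

An adversary could hand out at most 10 socks per colour: 10 + 10 + 10 + 10 + 10 + 10 + 10 + 10 + 10 + 10 + 10 = 110 socks and still no colour has 11.
Pigeonhole: one more sock lands in a colour already at 10, so 111 draws are enough and 110 are not.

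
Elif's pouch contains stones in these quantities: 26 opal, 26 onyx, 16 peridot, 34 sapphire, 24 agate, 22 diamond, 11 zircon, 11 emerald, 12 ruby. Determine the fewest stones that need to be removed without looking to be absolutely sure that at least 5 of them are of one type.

37

An adversary could hand out at most 4 stones per type: 4 + 4 + 4 + 4 + 4 + 4 + 4 + 4 + 4 = 36 stones and still no type has 5.
One more stone lands in a type already at 4, so 37 draws are enough and 36 are not.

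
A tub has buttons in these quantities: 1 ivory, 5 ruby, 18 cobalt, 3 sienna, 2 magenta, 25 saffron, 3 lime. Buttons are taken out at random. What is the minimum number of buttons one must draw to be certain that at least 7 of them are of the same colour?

27

An adversary could hand out at most 6 buttons per colour (5 colours run out sooner): 1 + 5 + 6 + 3 + 2 + 6 + 3 = 26 buttons and still no colour has 7.
Pigeonhole: one more button lands in a colour already at 6, so 27 draws are enough and 26 are not.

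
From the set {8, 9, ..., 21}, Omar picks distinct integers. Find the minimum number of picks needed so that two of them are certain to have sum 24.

11

A set avoiding the sum 24 can contain at most one of each pair {x, 24−x}, plus the 6 elements whose complement lies outside the range or equal to its own complement.
The integers 12, …, 21 (10 of them) are such a set: any two sum to at least 12+13 = 25 > 24.
Any 11th integer completes one of the 4 pairs, so 11 choices force a sum of 24.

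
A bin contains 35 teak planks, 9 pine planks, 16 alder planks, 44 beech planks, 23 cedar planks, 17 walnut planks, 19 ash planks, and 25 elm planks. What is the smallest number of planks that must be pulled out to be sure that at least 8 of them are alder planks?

In the worst case for collecting alder planks, every non-alder plank comes out first.
There are 35 + 9 + 44 + 23 + 17 + 19 + 25 = 172 non-alder planks altogether.
After those, each further plank must be alder, so 172 + 8 = 180 draws guarantee 8 alder planks.

180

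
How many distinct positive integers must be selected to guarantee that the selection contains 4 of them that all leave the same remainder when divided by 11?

The 11 residue classes mod 11 are the pigeonholes.
With 33 integers one could put 3 in each residue class and have no class reach 4.
The 34th integer pushes some class to 4, so 11·3 + 1 = 34.

34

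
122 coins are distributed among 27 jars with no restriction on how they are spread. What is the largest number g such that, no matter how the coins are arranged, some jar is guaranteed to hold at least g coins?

By pigeonhole, the 27 jars are the holes and the 122 coins are the pigeons.
If every jar held at most 4 coins, the total would be at most 27 × 4 = 108, which is less than 122.
So some jar holds at least ⌈122/27⌉ = 5 coins.

5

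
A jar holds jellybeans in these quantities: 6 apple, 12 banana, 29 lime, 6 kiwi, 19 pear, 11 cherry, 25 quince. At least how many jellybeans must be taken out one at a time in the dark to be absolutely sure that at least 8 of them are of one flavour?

Pigeonhole: the 7 flavours are the holes; the jellybeans drawn are the pigeons.
To avoid 8 of any one flavour, the worst case takes at most 7 of each flavour, or every jellybean of a flavour that has fewer than 7.
That gives 6 + 7 + 7 + 6 + 7 + 7 + 7 = 47 jellybeans with no flavour reaching 8.
The next jellybean forces some flavour to 8, so 47 + 1 = 48.

48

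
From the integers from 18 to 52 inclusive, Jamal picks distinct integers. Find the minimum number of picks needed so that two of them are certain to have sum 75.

Two chosen integers sum to 75 exactly when both halves of some pair {x, 75−x} with 23 ≤ x ≤ 75−x ≤ 52 are chosen — 15 such pairs.
The remaining 5 elements (those with no distinct partner in range) can never complete a 75-sum, so the worst case takes all of them and one from each pair: 5 + 15 = 20.
By pigeonhole, the 21st integer has to be the second member of some pair, so 20 + 1 = 21.

21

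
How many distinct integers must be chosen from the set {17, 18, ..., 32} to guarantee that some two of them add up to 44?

12

Group the elements by complementary pair {x, 44−x}: {17,27}, {18,26}, {19,25}, …, giving 5 two-element pairs, the single value 22 (it cannot pair with itself since the integers are distinct), and 5 integers whose partner 44−x falls outside [17,32].
By pigeonhole, treating each of those 11 groups as a pigeonhole, one can pick one integer per group — 11 integers — with no two summing to 44.
The 12th integer lands in an occupied pair, forcing a sum of 44.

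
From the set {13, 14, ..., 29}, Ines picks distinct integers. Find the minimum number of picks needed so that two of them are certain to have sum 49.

Two chosen integers sum to 49 exactly when both halves of some pair {x, 49−x} with 20 ≤ x ≤ 49−x ≤ 29 are chosen — 5 such pairs.
The remaining 7 elements (those with no distinct partner in range) can never complete a 49-sum, so the worst case takes all of them and one from each pair: 7 + 5 = 12.
By the pigeonhole principle, the 13th integer has to be the second member of some pair, so 12 + 1 = 13.

13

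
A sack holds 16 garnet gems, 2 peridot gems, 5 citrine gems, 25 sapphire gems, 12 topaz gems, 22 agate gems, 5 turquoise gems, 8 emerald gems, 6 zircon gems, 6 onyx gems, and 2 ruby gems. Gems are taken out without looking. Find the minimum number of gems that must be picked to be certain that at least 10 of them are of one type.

71

An adversary could hand out at most 9 gems per type (7 types run out sooner): 9 + 2 + 5 + 9 + 9 + 9 + 5 + 8 + 6 + 6 + 2 = 70 gems and still no type has 10.
Pigeonhole: one more gem lands in a type already at 9, so 71 draws are enough and 70 are not.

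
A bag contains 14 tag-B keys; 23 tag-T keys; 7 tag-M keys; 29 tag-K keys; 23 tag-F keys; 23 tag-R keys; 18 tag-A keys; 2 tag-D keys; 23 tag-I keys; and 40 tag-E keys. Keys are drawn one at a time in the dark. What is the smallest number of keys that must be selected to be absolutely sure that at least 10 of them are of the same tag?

82

An adversary could hand out at most 9 keys per tag (tag-M, tag-D run out sooner): 9 + 9 + 7 + 9 + 9 + 9 + 9 + 2 + 9 + 9 = 81 keys and still no tag has 10.
One more key lands in a tag already at 9, so 82 draws are enough and 81 are not.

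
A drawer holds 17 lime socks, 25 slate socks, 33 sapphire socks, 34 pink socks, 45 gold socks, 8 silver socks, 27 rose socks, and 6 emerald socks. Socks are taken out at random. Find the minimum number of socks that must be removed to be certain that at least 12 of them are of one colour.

81

Put each drawn sock into a box by colour. The largest draw with every box below 12 takes min(count, 11) from each colour; colours with fewer than 11 contribute all they have.
Σ min(cᵢ, 11) = 11 + 11 + 11 + 11 + 11 + 8 + 11 + 6 = 80.
Draw number 80 + 1 = 81 must push one box to 12.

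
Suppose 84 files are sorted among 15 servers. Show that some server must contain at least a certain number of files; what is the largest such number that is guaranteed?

6

Pigeonhole: the 15 servers are the holes and the 84 files are the pigeons.
If every server held at most 5 files, the total would be at most 15 × 5 = 75, which is less than 84.
So some server holds at least ⌈84/15⌉ = 6 files.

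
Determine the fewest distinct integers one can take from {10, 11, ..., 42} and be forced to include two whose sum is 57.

20

Group the elements by complementary pair {x, 57−x}: {15,42}, {16,41}, {17,40}, …, giving 14 two-element pairs and 5 integers whose partner 57−x falls outside [10,42].
Treating each of those 19 groups as a pigeonhole, one can pick one integer per group — 19 integers — with no two summing to 57.
The 20th integer lands in an occupied pair, forcing a sum of 57.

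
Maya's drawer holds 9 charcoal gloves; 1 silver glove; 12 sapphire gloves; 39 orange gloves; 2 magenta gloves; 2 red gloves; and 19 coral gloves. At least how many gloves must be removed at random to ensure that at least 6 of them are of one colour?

The 7 colours are the holes; the gloves drawn are the pigeons.
To avoid 6 of any one colour, the worst case takes at most 5 of each colour, or every glove of a colour that has fewer than 5.
That gives 5 + 1 + 5 + 5 + 2 + 2 + 5 = 25 gloves with no colour reaching 6.
The next glove forces some colour to 6, so 25 + 1 = 26.

26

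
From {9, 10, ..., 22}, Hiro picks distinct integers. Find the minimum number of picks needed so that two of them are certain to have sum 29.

Group the elements by complementary pair {x, 29−x}: {9,20}, {10,19}, {11,18}, …, giving 6 two-element pairs and 2 integers whose partner 29−x falls outside [9,22].
By pigeonhole, treating each of those 8 groups as a pigeonhole, one can pick one integer per group — 8 integers — with no two summing to 29.
The 9th integer lands in an occupied pair, forcing a sum of 29.

9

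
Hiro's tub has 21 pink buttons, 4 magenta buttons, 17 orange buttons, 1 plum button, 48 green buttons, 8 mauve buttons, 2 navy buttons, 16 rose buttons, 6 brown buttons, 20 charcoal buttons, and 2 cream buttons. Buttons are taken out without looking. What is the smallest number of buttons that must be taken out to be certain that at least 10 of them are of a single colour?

69

Put each drawn button into a box by colour. The largest draw with every box below 10 takes min(count, 9) from each colour; colours with fewer than 9 contribute all they have.
Σ min(cᵢ, 9) = 9 + 4 + 9 + 1 + 9 + 8 + 2 + 9 + 6 + 9 + 2 = 68.
Draw number 68 + 1 = 69 must push one box to 10.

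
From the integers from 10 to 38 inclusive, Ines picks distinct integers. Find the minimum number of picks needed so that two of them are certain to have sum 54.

A set avoiding the sum 54 can contain at most one of each pair {x, 54−x}, plus the 7 elements whose complement lies outside the range or equal to its own complement.
The integers 10, …, 27 (18 of them) are such a set: any two sum to at least 10+11 = 21 and at most 26+27 = 53 < 54.
Any 19th integer completes one of the 11 pairs, so 19 choices force a sum of 54.

19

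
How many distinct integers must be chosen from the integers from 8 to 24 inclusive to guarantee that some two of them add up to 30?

Group the elements by complementary pair {x, 30−x}: {8,22}, {9,21}, {10,20}, …, giving 7 two-element pairs, the single value 15 (it cannot pair with itself since the integers are distinct), and 2 integers whose partner 30−x falls outside [8,24].
By the pigeonhole principle, treating each of those 10 groups as a pigeonhole, one can pick one integer per group — 10 integers — with no two summing to 30.
The 11th integer lands in an occupied pair, forcing a sum of 30.

11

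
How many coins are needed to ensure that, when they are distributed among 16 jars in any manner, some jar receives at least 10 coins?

145

With 144 coins one could put exactly 9 in each of the 16 jars, and no jar would reach 10.
Pigeonhole: one more coin must land in a jar that already has 9, giving it 10.
So 16 × 9 + 1 = 145 coins are required.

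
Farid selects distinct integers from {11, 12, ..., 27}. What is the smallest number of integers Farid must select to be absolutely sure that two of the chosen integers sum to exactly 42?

A set avoiding the sum 42 can contain at most one of each pair {x, 42−x}, plus the 5 elements whose complement lies outside the range or equal to its own complement.
The integers 11, …, 21 (11 of them) are such a set: any two sum to at least 11+12 = 23 and at most 20+21 = 41 < 42.
Any 12th integer completes one of the 6 pairs, so 12 choices force a sum of 42.

12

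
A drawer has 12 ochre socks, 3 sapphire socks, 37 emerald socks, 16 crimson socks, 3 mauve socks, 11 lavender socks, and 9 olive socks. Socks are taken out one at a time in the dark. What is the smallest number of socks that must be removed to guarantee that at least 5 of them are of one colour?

27

Put each drawn sock into a box by colour. The largest draw with every box below 5 takes min(count, 4) from each colour; colours with fewer than 4 contribute all they have.
Σ min(cᵢ, 4) = 4 + 3 + 4 + 4 + 3 + 4 + 4 = 26.
Draw number 26 + 1 = 27 must push one box to 5.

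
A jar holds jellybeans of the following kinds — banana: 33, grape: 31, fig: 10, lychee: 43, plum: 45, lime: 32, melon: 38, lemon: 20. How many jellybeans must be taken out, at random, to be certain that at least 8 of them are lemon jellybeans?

240

In the worst case for collecting lemon jellybeans, every non-lemon jellybean comes out first.
There are 33 + 31 + 10 + 43 + 45 + 32 + 38 = 232 non-lemon jellybeans altogether.
After those, each further jellybean must be lemon, so 232 + 8 = 240 draws guarantee 8 lemon jellybeans.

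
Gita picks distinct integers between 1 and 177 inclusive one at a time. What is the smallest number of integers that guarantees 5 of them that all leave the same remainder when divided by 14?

57

The 14 residue classes mod 14 are the pigeonholes.
With 56 integers one could put 4 in each residue class and have no class reach 5.
The 57th integer pushes some class to 5, so 14·4 + 1 = 57.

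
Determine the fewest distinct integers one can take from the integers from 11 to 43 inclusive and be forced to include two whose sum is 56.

19

Two chosen integers sum to 56 exactly when both halves of some pair {x, 56−x} with 13 ≤ x ≤ 56−x ≤ 43 are chosen — 15 such pairs.
The remaining 3 elements (those with no distinct partner in range) can never complete a 56-sum, so the worst case takes all of them and one from each pair: 3 + 15 = 18.
The 19th integer has to be the second member of some pair, so 18 + 1 = 19.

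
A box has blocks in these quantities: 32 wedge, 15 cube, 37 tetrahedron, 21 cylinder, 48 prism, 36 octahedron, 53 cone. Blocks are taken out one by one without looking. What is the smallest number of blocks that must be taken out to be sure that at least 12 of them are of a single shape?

An adversary could hand out at most 11 blocks per shape: 11 + 11 + 11 + 11 + 11 + 11 + 11 = 77 blocks and still no shape has 12.
One more block lands in a shape already at 11, so 78 draws are enough and 77 are not.

78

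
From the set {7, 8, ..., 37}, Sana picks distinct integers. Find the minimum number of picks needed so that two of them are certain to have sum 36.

21

A set avoiding the sum 36 can contain at most one of each pair {x, 36−x}, plus the 9 elements whose complement lies outside the range or equal to its own complement.
The integers 18, …, 37 (20 of them) are such a set: any two sum to at least 18+19 = 37 > 36.
By the pigeonhole principle, any 21st integer completes one of the 11 pairs, so 21 choices force a sum of 36.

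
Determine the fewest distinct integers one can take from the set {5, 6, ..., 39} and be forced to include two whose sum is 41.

Group the elements by complementary pair {x, 41−x}: {5,36}, {6,35}, {7,34}, …, giving 16 two-element pairs and 3 integers whose partner 41−x falls outside [5,39].
By the pigeonhole principle, treating each of those 19 groups as a pigeonhole, one can pick one integer per group — 19 integers — with no two summing to 41.
The 20th integer lands in an occupied pair, forcing a sum of 41.

20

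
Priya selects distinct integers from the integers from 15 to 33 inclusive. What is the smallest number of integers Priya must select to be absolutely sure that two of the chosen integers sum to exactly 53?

13

Two chosen integers sum to 53 exactly when both halves of some pair {x, 53−x} with 20 ≤ x ≤ 53−x ≤ 33 are chosen — 7 such pairs.
The remaining 5 elements (those with no distinct partner in range) can never complete a 53-sum, so the worst case takes all of them and one from each pair: 5 + 7 = 12.
By pigeonhole, the 13th integer has to be the second member of some pair, so 12 + 1 = 13.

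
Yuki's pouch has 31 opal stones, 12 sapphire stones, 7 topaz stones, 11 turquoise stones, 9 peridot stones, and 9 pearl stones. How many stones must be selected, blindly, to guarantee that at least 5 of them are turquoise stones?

73

In the worst case for collecting turquoise stones, every non-turquoise stone comes out first.
There are 31 + 12 + 7 + 9 + 9 = 68 non-turquoise stones altogether.
After those, each further stone must be turquoise, so 68 + 5 = 73 draws guarantee 5 turquoise stones.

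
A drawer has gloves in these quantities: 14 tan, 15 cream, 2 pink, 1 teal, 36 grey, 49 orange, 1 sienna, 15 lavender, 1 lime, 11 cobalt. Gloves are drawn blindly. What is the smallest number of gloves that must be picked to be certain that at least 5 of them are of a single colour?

The 10 colours are the holes; the gloves drawn are the pigeons.
To avoid 5 of any one colour, the worst case takes at most 4 of each colour, or every glove of a colour that has fewer than 4.
That gives 4 + 4 + 2 + 1 + 4 + 4 + 1 + 4 + 1 + 4 = 29 gloves with no colour reaching 5.
The next glove forces some colour to 5, so 29 + 1 = 30.

30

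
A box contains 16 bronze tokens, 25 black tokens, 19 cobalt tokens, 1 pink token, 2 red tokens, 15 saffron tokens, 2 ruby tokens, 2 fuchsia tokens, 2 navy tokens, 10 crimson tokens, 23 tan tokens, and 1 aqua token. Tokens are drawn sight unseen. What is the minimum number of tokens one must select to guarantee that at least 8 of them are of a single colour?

An adversary could hand out at most 7 tokens per colour (6 colours run out sooner): 7 + 7 + 7 + 1 + 2 + 7 + 2 + 2 + 2 + 7 + 7 + 1 = 52 tokens and still no colour has 8.
One more token lands in a colour already at 7, so 53 draws are enough and 52 are not.

53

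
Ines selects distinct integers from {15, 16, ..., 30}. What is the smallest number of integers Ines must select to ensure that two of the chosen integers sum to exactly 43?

10

A set avoiding the sum 43 can contain at most one of each pair {x, 43−x}, plus the 2 elements whose complement lies outside the range.
The integers 22, …, 30 (9 of them) are such a set: any two sum to at least 22+23 = 45 > 43.
Any 10th integer completes one of the 7 pairs, so 10 choices force a sum of 43.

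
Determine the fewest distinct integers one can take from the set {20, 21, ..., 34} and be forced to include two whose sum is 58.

11

Group the elements by complementary pair {x, 58−x}: {24,34}, {25,33}, {26,32}, …, giving 5 two-element pairs, the single value 29 (it cannot pair with itself since the integers are distinct), and 4 integers whose partner 58−x falls outside [20,34].
Pigeonhole: treating each of those 10 groups as a pigeonhole, one can pick one integer per group — 10 integers — with no two summing to 58.
The 11th integer lands in an occupied pair, forcing a sum of 58.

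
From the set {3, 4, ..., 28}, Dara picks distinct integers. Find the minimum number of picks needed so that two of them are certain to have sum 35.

16

Group the elements by complementary pair {x, 35−x}: {7,28}, {8,27}, {9,26}, …, giving 11 two-element pairs and 4 integers whose partner 35−x falls outside [3,28].
By the pigeonhole principle, treating each of those 15 groups as a pigeonhole, one can pick one integer per group — 15 integers — with no two summing to 35.
The 16th integer lands in an occupied pair, forcing a sum of 35.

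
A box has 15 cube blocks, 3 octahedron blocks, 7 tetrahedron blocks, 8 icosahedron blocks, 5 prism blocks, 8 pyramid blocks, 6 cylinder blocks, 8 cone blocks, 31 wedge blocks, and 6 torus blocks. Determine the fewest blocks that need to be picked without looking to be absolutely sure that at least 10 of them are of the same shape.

70

An adversary could hand out at most 9 blocks per shape (8 shapes run out sooner): 9 + 3 + 7 + 8 + 5 + 8 + 6 + 8 + 9 + 6 = 69 blocks and still no shape has 10.
One more block lands in a shape already at 9, so 70 draws are enough and 69 are not.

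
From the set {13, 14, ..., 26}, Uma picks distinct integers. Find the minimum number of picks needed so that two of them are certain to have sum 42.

Group the elements by complementary pair {x, 42−x}: {16,26}, {17,25}, {18,24}, …, giving 5 two-element pairs, the single value 21 (it cannot pair with itself since the integers are distinct), and 3 integers whose partner 42−x falls outside [13,26].
Pigeonhole: treating each of those 9 groups as a pigeonhole, one can pick one integer per group — 9 integers — with no two summing to 42.
The 10th integer lands in an occupied pair, forcing a sum of 42.

10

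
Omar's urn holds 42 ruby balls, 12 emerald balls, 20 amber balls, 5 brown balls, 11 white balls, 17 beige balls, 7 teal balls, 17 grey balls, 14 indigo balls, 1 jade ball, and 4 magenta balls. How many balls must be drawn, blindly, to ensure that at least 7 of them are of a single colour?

By the pigeonhole principle, the 11 colours are the holes; the balls drawn are the pigeons.
To avoid 7 of any one colour, the worst case takes at most 6 of each colour, or every ball of a colour that has fewer than 6.
That gives 6 + 6 + 6 + 5 + 6 + 6 + 6 + 6 + 6 + 1 + 4 = 58 balls with no colour reaching 7.
The next ball forces some colour to 7, so 58 + 1 = 59.

59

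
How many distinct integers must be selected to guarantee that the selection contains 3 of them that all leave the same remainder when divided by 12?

25

The 12 residue classes mod 12 are the pigeonholes.
With 24 integers one could put 2 in each residue class and have no class reach 3.
The 25th integer pushes some class to 3, so 12·2 + 1 = 25.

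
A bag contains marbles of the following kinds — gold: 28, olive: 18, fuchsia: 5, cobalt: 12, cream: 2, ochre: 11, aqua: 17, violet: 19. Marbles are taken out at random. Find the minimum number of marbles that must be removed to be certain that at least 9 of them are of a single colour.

An adversary could hand out at most 8 marbles per colour (fuchsia, cream run out sooner): 8 + 8 + 5 + 8 + 2 + 8 + 8 + 8 = 55 marbles and still no colour has 9.
By pigeonhole, one more marble lands in a colour already at 8, so 56 draws are enough and 55 are not.

56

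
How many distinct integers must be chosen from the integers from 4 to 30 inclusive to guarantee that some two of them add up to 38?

17

A set avoiding the sum 38 can contain at most one of each pair {x, 38−x}, plus the 5 elements whose complement lies outside the range or equal to its own complement.
The integers 4, …, 19 (16 of them) are such a set: any two sum to at least 4+5 = 9 and at most 18+19 = 37 < 38.
By the pigeonhole principle, any 17th integer completes one of the 11 pairs, so 17 choices force a sum of 38.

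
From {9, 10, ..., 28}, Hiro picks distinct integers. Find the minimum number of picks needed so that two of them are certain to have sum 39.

12

Two chosen integers sum to 39 exactly when both halves of some pair {x, 39−x} with 11 ≤ x ≤ 39−x ≤ 28 are chosen — 9 such pairs.
The remaining 2 elements (those with no distinct partner in range) can never complete a 39-sum, so the worst case takes all of them and one from each pair: 2 + 9 = 11.
By the pigeonhole principle, the 12th integer has to be the second member of some pair, so 11 + 1 = 12.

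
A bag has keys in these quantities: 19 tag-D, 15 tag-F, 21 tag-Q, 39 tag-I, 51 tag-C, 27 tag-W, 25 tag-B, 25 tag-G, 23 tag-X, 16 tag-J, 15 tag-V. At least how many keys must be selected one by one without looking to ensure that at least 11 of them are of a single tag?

111

An adversary could hand out at most 10 keys per tag: 10 + 10 + 10 + 10 + 10 + 10 + 10 + 10 + 10 + 10 + 10 = 110 keys and still no tag has 11.
One more key lands in a tag already at 10, so 111 draws are enough and 110 are not.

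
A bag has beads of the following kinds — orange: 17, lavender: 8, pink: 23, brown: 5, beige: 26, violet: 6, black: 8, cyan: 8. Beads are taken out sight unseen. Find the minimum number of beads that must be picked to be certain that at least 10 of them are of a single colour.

63

The 8 colours are the holes; the beads drawn are the pigeons.
To avoid 10 of any one colour, the worst case takes at most 9 of each colour, or every bead of a colour that has fewer than 9.
That gives 9 + 8 + 9 + 5 + 9 + 6 + 8 + 8 = 62 beads with no colour reaching 10.
The next bead forces some colour to 10, so 62 + 1 = 63.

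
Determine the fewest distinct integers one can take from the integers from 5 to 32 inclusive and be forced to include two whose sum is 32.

Two chosen integers sum to 32 exactly when both halves of some pair {x, 32−x} with 5 ≤ x ≤ 32−x ≤ 27 are chosen — 11 such pairs.
The remaining 6 elements (those with no distinct partner in range) can never complete a 32-sum, so the worst case takes all of them and one from each pair: 6 + 11 = 17.
By pigeonhole, the 18th integer has to be the second member of some pair, so 17 + 1 = 18.

18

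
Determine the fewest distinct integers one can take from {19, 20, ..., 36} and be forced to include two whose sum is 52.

12

Group the elements by complementary pair {x, 52−x}: {19,33}, {20,32}, {21,31}, …, giving 7 two-element pairs, the single value 26 (it cannot pair with itself since the integers are distinct), and 3 integers whose partner 52−x falls outside [19,36].
By the pigeonhole principle, treating each of those 11 groups as a pigeonhole, one can pick one integer per group — 11 integers — with no two summing to 52.
The 12th integer lands in an occupied pair, forcing a sum of 52.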